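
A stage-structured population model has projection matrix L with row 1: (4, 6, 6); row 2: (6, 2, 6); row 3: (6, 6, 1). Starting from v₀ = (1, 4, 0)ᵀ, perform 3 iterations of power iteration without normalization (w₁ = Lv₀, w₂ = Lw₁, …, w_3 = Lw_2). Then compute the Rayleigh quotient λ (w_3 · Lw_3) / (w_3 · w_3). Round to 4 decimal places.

λ ≈ 14.4067

w1 = Lv₀ = (28, 14, 30)
w2 = Lw1 = (376, 376, 282)
w3 = Lw2 = (5452, 4700, 4794)
Lw3 = (78772, 70876, 65706)
w3·Lw3 = 5452·78772 + 4700·70876 + 4794·65706 = 1077576708; w3·w3 = 5452·5452 + 4700·4700 + 4794·4794 = 74796740
λ ≈ 1077576708/74796740 = 14.4067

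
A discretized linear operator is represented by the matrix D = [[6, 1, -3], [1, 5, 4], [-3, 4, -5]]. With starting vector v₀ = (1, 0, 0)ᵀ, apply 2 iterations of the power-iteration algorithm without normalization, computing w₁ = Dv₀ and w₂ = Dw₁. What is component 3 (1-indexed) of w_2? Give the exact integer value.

w1 = Dv₀ = (6, 1, -3)
w2 = Dw1 = (46, -1, 1)
The requested component of w2 is 1.

1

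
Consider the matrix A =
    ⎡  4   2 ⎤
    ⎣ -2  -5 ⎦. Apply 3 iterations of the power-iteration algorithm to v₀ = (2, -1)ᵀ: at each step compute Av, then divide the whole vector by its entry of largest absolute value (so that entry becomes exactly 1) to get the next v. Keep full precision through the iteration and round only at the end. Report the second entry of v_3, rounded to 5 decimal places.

0.47143

Av0 = (6.000000, 1.000000); divide by 6.000000 → v1 = (1.000000, 0.166667)
Av1 = (4.333333, -2.833333); divide by 4.333333 → v2 = (1.000000, -0.653846)
Av2 = (2.692308, 1.269231); divide by 2.692308 → v3 = (1.000000, 0.471429)
Requested entry of v3: 33/70 = 0.47143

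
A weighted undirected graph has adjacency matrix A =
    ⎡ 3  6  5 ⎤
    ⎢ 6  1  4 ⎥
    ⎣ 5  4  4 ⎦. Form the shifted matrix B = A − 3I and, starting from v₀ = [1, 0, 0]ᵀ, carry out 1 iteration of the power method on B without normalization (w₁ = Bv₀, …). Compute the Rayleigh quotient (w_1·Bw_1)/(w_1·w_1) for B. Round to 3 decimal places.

3.164

B = A − 3I has rows (0, 6, 5); (6, -2, 4); (5, 4, 1)
w1 = Bv₀ = (0, 6, 5)
Bw1 = (61, 8, 29)
w1·Bw1 = 193; w1·w1 = 61; μ ≈ 193/61 = 3.164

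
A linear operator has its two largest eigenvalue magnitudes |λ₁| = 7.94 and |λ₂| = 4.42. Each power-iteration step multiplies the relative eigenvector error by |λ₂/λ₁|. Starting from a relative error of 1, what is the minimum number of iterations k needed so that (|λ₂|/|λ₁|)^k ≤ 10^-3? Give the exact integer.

12

|λ₂/λ₁| = 4.42/7.94 = 0.55668
Need k ≥ ln(10^-3) / ln(0.55668) = -6.9078 / -0.5858 ≈ 11.793
Smallest integer k satisfying the bound: 12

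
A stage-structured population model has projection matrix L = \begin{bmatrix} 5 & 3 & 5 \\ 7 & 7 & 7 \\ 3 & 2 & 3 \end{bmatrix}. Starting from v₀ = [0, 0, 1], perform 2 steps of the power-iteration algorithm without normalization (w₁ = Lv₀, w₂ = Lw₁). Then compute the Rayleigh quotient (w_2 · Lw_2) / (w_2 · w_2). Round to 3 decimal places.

w1 = Lv₀ = (5·0 + 3·0 + 5·1; 7·0 + 7·0 + 7·1; 3·0 + 2·0 + 3·1) = (5, 7, 3)
w2 = Lw1 = (5·5 + 3·7 + 5·3; 7·5 + 7·7 + 7·3; 3·5 + 2·7 + 3·3) = (61, 105, 38)
Lw2 = (810, 1428, 507)
w2·Lw2 = 61·810 + 105·1428 + 38·507 = 218616; w2·w2 = 61·61 + 105·105 + 38·38 = 16190
λ ≈ 218616/16190 = 13.503

λ ≈ 13.503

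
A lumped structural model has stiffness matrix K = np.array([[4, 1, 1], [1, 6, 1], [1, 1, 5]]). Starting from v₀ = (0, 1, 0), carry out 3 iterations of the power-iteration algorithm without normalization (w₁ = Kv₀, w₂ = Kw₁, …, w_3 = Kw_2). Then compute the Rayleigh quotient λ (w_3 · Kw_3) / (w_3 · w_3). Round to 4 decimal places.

w1 = Kv₀ = (4·0 + 1·1 + 1·0; 1·0 + 6·1 + 1·0; 1·0 + 1·1 + 5·0) = (1, 6, 1)
w2 = Kw1 = (4·1 + 1·6 + 1·1; 1·1 + 6·6 + 1·1; 1·1 + 1·6 + 5·1) = (11, 38, 12)
w3 = Kw2 = (94, 251, 109)
Kw3 = (736, 1709, 890)
w3·Kw3 = 94·736 + 251·1709 + 109·890 = 595153; w3·w3 = 94·94 + 251·251 + 109·109 = 83718
λ ≈ 595153/83718 = 7.1090

7.1090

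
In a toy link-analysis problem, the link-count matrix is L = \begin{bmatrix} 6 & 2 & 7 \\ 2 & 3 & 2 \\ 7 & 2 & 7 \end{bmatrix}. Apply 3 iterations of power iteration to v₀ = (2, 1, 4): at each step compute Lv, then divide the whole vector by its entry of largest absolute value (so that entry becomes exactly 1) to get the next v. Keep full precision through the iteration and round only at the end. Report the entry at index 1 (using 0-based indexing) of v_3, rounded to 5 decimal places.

0.34435

Lv0 = (42.000000, 15.000000, 44.000000); divide by 44.000000 → v1 = (0.954545, 0.340909, 1.000000)
Lv1 = (13.409091, 4.931818, 14.363636); divide by 14.363636 → v2 = (0.933544, 0.343354, 1.000000)
Lv2 = (13.287975, 4.897152, 14.221519); divide by 14.221519 → v3 = (0.934357, 0.344348, 1.000000)
Requested entry of v3: 3095/8988 = 0.34435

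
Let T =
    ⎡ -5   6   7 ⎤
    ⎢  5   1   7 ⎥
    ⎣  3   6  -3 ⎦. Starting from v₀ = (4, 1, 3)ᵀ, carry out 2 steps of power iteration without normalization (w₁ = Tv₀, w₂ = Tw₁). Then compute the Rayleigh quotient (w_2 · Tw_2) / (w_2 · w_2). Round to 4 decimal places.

λ ≈ 6.3954

w1 = Tv₀ = (7, 42, 9)
w2 = Tw1 = (280, 140, 246)
Tw2 = (1162, 3262, 942)
w2·Tw2 = 280·1162 + 140·3262 + 246·942 = 1013772; w2·w2 = 280·280 + 140·140 + 246·246 = 158516
λ ≈ 1013772/158516 = 6.3954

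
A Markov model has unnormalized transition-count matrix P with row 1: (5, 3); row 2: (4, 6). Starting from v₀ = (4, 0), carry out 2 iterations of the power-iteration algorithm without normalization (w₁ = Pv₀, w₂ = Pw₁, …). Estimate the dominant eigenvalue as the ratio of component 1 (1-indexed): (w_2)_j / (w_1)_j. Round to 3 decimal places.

w1 = Pv₀ = (5·4 + 3·0; 4·4 + 6·0) = (20, 16)
w2 = Pw1 = (5·20 + 3·16; 4·20 + 6·16) = (148, 176)
Ratio at component: 148 / 20 = 7.400

7.400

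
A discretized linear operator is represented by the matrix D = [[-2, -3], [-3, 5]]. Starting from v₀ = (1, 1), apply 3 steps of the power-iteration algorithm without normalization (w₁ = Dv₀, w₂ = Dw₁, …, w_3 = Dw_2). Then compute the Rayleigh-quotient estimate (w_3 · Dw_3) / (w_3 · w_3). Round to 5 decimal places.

5.40955

w1 = Dv₀ = ((-2)·1 + (-3)·1; (-3)·1 + 5·1) = (-5, 2)
w2 = Dw1 = ((-2)·(-5) + (-3)·2; (-3)·(-5) + 5·2) = (4, 25)
w3 = Dw2 = (-83, 113)
Dw3 = (-173, 814)
w3·Dw3 = (-83)·(-173) + 113·814 = 106341; w3·w3 = (-83)·(-83) + 113·113 = 19658
λ ≈ 106341/19658 = 5.40955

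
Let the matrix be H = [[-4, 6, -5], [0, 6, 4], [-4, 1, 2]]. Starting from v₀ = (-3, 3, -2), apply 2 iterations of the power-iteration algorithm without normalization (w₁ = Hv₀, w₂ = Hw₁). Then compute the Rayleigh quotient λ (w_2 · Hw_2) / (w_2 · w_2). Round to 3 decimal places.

w1 = Hv₀ = (40, 10, 11)
w2 = Hw1 = (-155, 104, -128)
Hw2 = (1884, 112, 468)
w2·Hw2 = (-155)·1884 + 104·112 + (-128)·468 = -340276; w2·w2 = (-155)·(-155) + 104·104 + (-128)·(-128) = 51225
λ ≈ -340276/51225 = -6.643

-6.643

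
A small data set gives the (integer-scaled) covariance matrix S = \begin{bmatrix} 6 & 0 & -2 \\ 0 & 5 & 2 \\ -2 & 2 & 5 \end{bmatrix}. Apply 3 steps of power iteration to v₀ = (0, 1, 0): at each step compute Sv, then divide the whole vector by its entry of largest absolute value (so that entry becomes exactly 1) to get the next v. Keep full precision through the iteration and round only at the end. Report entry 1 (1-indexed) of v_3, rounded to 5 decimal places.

-0.34595

Sv0 = (0.000000, 5.000000, 2.000000); divide by 5.000000 → v1 = (0.000000, 1.000000, 0.400000)
Sv1 = (-0.800000, 5.800000, 4.000000); divide by 5.800000 → v2 = (-0.137931, 1.000000, 0.689655)
Sv2 = (-2.206897, 6.379310, 5.724138); divide by 6.379310 → v3 = (-0.345946, 1.000000, 0.897297)
Requested entry of v3: -64/185 = -0.34595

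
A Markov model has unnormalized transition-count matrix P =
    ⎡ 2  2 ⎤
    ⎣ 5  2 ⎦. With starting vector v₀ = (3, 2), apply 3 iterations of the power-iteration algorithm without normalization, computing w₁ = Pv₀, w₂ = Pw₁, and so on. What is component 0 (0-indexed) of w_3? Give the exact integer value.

w1 = Pv₀ = (10, 19)
w2 = Pw1 = (58, 88)
w3 = Pw2 = (292, 466)
The requested component of w3 is 292.

292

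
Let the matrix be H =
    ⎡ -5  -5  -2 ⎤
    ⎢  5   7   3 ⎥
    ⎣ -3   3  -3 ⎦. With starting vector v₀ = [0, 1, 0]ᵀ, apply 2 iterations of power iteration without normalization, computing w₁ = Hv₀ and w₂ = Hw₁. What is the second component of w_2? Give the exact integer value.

w1 = Hv₀ = ((-5)·0 + (-5)·1 + (-2)·0; 5·0 + 7·1 + 3·0; (-3)·0 + 3·1 + (-3)·0) = (-5, 7, 3)
w2 = Hw1 = ((-5)·(-5) + (-5)·7 + (-2)·3; 5·(-5) + 7·7 + 3·3; (-3)·(-5) + 3·7 + (-3)·3) = (-16, 33, 27)
The requested component of w2 is 33.

33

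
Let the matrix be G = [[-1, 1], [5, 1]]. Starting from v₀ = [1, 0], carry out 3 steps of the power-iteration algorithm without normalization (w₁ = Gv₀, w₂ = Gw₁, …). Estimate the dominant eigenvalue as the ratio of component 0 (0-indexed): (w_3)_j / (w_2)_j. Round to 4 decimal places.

w1 = Gv₀ = ((-1)·1 + 1·0; 5·1 + 1·0) = (-1, 5)
w2 = Gw1 = ((-1)·(-1) + 1·5; 5·(-1) + 1·5) = (6, 0)
w3 = Gw2 = (-6, 30)
Ratio at component: -6 / 6 = -1.0000

-1.0000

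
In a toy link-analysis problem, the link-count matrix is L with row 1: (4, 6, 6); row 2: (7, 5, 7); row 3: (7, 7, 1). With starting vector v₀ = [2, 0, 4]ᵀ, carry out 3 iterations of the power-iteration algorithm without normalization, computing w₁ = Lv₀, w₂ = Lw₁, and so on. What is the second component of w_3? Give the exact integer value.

w1 = Lv₀ = (4·2 + 6·0 + 6·4; 7·2 + 5·0 + 7·4; 7·2 + 7·0 + 1·4) = (32, 42, 18)
w2 = Lw1 = (4·32 + 6·42 + 6·18; 7·32 + 5·42 + 7·18; 7·32 + 7·42 + 1·18) = (488, 560, 536)
w3 = Lw2 = (8528, 9968, 7872)
The requested component of w3 is 9968.

9968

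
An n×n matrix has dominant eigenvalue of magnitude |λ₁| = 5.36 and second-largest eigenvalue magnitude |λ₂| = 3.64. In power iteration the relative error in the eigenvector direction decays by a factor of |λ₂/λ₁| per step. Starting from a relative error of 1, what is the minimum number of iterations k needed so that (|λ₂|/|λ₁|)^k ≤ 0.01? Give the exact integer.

12

|λ₂/λ₁| = 3.64/5.36 = 0.67910
Need k ≥ ln(0.01) / ln(0.67910) = -4.6052 / -0.3870 ≈ 11.900
Smallest integer k satisfying the bound: 12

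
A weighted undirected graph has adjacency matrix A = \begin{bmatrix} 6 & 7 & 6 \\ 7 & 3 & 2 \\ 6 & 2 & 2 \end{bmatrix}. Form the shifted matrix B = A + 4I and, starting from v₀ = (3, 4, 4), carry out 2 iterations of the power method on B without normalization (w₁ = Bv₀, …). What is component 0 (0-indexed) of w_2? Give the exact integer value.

1519

B = A + 4I has rows (10, 7, 6); (7, 7, 2); (6, 2, 6)
w1 = Bv₀ = (10·3 + 7·4 + 6·4; 7·3 + 7·4 + 2·4; 6·3 + 2·4 + 6·4) = (82, 57, 50)
w2 = Bw1 = (10·82 + 7·57 + 6·50; 7·82 + 7·57 + 2·50; 6·82 + 2·57 + 6·50) = (1519, 1073, 906)
Requested component of w2: 1519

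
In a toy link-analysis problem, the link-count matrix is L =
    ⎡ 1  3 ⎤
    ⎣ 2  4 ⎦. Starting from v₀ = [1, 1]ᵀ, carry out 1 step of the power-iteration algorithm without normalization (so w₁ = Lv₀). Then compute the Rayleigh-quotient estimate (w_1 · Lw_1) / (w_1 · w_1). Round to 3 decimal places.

w1 = Lv₀ = (1·1 + 3·1; 2·1 + 4·1) = (4, 6)
Lw1 = (22, 32)
w1·Lw1 = 4·22 + 6·32 = 280; w1·w1 = 4·4 + 6·6 = 52
λ ≈ 280/52 = 5.385

5.385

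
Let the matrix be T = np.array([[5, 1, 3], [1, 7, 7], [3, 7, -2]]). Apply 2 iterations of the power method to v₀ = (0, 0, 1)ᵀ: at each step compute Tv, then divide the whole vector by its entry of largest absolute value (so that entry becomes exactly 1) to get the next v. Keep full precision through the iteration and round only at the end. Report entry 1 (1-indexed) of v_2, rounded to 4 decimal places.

0.2581

Tv0 = (3.00000, 7.00000, -2.00000); divide by 7.00000 → v1 = (0.42857, 1.00000, -0.28571)
Tv1 = (2.28571, 5.42857, 8.85714); divide by 8.85714 → v2 = (0.25806, 0.61290, 1.00000)
Requested entry of v2: 16/62 = 0.2581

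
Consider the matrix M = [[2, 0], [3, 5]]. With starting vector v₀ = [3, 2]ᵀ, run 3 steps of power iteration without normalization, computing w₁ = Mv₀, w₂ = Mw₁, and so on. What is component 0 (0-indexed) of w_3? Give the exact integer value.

w1 = Mv₀ = (6, 19)
w2 = Mw1 = (12, 113)
w3 = Mw2 = (24, 601)
The requested component of w3 is 24.

24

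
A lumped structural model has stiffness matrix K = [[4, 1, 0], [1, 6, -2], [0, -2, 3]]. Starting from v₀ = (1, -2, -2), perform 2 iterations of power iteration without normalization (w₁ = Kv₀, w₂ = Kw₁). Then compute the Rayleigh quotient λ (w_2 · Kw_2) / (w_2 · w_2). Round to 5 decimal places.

6.65099

w1 = Kv₀ = (2, -7, -2)
w2 = Kw1 = (1, -36, 8)
Kw2 = (-32, -231, 96)
w2·Kw2 = 1·(-32) + (-36)·(-231) + 8·96 = 9052; w2·w2 = 1·1 + (-36)·(-36) + 8·8 = 1361
λ ≈ 9052/1361 = 6.65099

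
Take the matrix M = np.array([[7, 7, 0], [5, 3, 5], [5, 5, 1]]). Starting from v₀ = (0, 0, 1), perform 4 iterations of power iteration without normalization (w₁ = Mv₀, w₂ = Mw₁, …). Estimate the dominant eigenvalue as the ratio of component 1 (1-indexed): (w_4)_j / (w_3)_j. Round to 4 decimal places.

w1 = Mv₀ = (7·0 + 7·0 + 0·1; 5·0 + 3·0 + 5·1; 5·0 + 5·0 + 1·1) = (0, 5, 1)
w2 = Mw1 = (7·0 + 7·5 + 0·1; 5·0 + 3·5 + 5·1; 5·0 + 5·5 + 1·1) = (35, 20, 26)
w3 = Mw2 = (385, 365, 301)
w4 = Mw3 = (5250, 4525, 4051)
Ratio at component: 5250 / 385 = 13.6364

λ ≈ 13.6364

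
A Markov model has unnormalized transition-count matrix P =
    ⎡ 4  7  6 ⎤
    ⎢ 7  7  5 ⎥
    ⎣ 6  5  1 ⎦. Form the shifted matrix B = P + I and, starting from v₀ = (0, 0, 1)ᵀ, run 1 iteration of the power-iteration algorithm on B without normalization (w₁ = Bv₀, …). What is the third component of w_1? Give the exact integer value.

B = P + I has rows (5, 7, 6); (7, 8, 5); (6, 5, 2)
w1 = Bv₀ = (5·0 + 7·0 + 6·1; 7·0 + 8·0 + 5·1; 6·0 + 5·0 + 2·1) = (6, 5, 2)
Requested component of w1: 2

2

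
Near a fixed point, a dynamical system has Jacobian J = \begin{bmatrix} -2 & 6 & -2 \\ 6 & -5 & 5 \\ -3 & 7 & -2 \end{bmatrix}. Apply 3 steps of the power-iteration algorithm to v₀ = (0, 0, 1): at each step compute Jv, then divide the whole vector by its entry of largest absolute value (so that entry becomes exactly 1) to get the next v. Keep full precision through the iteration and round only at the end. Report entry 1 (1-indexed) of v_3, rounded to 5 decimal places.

Jv0 = (-2.000000, 5.000000, -2.000000); divide by 5.000000 → v1 = (-0.400000, 1.000000, -0.400000)
Jv1 = (7.600000, -9.400000, 9.000000); divide by -9.400000 → v2 = (-0.808511, 1.000000, -0.957447)
Jv2 = (9.531915, -14.638298, 11.340426); divide by -14.638298 → v3 = (-0.651163, 1.000000, -0.774709)
Requested entry of v3: -448/688 = -0.65116

-0.65116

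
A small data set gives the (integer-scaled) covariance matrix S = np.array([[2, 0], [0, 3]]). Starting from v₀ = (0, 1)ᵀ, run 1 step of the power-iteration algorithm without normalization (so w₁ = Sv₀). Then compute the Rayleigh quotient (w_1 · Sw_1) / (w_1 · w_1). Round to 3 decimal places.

w1 = Sv₀ = (2·0 + 0·1; 0·0 + 3·1) = (0, 3)
Sw1 = (0, 9)
w1·Sw1 = 0·0 + 3·9 = 27; w1·w1 = 0·0 + 3·3 = 9
λ ≈ 27/9 = 3.000

λ ≈ 3.000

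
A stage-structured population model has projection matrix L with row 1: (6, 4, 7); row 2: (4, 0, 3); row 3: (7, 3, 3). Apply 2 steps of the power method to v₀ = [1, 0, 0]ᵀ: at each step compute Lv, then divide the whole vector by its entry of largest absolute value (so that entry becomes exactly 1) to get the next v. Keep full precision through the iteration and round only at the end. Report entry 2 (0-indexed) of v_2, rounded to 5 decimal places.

0.74257

Lv0 = (6.000000, 4.000000, 7.000000); divide by 7.000000 → v1 = (0.857143, 0.571429, 1.000000)
Lv1 = (14.428571, 6.428571, 10.714286); divide by 14.428571 → v2 = (1.000000, 0.445545, 0.742574)
Requested entry of v2: 75/101 = 0.74257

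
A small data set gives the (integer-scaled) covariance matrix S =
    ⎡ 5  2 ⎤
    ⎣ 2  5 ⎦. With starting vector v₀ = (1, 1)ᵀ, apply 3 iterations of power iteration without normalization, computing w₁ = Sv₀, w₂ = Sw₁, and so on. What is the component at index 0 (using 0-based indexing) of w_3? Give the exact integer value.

343

w1 = Sv₀ = (7, 7)
w2 = Sw1 = (49, 49)
w3 = Sw2 = (343, 343)
The requested component of w3 is 343.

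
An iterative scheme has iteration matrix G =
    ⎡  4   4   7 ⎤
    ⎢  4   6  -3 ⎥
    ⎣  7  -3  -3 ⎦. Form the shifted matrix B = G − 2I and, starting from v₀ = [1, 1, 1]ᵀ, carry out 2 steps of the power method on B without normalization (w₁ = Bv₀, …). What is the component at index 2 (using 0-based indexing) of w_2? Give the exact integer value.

B = G − 2I has rows (2, 4, 7); (4, 4, -3); (7, -3, -5)
w1 = Bv₀ = (2·1 + 4·1 + 7·1; 4·1 + 4·1 + (-3)·1; 7·1 + (-3)·1 + (-5)·1) = (13, 5, -1)
w2 = Bw1 = (2·13 + 4·5 + 7·(-1); 4·13 + 4·5 + (-3)·(-1); 7·13 + (-3)·5 + (-5)·(-1)) = (39, 75, 81)
Requested component of w2: 81

81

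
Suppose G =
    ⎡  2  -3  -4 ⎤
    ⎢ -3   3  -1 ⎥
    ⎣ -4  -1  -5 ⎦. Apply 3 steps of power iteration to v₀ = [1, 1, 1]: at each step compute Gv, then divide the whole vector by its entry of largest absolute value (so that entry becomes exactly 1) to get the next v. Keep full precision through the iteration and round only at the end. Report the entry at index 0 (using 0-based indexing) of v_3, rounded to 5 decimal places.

0.55796

Gv0 = (-5.000000, -1.000000, -10.000000); divide by -10.000000 → v1 = (0.500000, 0.100000, 1.000000)
Gv1 = (-3.300000, -2.200000, -7.100000); divide by -7.100000 → v2 = (0.464789, 0.309859, 1.000000)
Gv2 = (-4.000000, -1.464789, -7.169014); divide by -7.169014 → v3 = (0.557957, 0.204322, 1.000000)
Requested entry of v3: -284/-509 = 0.55796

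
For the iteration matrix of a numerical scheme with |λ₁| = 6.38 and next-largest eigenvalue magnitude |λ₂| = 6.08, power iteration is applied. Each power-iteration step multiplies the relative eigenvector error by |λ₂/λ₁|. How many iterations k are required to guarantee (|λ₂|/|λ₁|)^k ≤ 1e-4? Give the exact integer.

|λ₂/λ₁| = 6.08/6.38 = 0.95298
Need k ≥ ln(1e-4) / ln(0.95298) = -9.2103 / -0.0482 ≈ 191.231
Smallest integer k satisfying the bound: 192

192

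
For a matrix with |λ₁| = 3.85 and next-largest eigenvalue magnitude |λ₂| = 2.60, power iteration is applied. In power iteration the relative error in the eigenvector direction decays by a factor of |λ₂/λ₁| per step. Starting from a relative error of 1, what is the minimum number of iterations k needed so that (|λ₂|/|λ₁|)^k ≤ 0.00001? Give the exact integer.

30

|λ₂/λ₁| = 2.60/3.85 = 0.67532
Need k ≥ ln(0.00001) / ln(0.67532) = -11.5129 / -0.3926 ≈ 29.328
Smallest integer k satisfying the bound: 30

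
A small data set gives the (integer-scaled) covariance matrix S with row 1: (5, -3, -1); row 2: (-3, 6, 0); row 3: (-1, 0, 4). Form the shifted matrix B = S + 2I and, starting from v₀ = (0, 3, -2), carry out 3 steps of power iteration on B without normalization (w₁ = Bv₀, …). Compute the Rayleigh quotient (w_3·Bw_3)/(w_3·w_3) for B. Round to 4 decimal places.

μ ≈ 10.2692

B = S + 2I has rows (7, -3, -1); (-3, 8, 0); (-1, 0, 6)
w1 = Bv₀ = (7·0 + (-3)·3 + (-1)·(-2); (-3)·0 + 8·3 + 0·(-2); (-1)·0 + 0·3 + 6·(-2)) = (-7, 24, -12)
w2 = Bw1 = (7·(-7) + (-3)·24 + (-1)·(-12); (-3)·(-7) + 8·24 + 0·(-12); (-1)·(-7) + 0·24 + 6·(-12)) = (-109, 213, -65)
w3 = Bw2 = (-1337, 2031, -281)
Bw3 = (-15171, 20259, -349)
w3·Bw3 = 61527725; w3·w3 = 5991491; μ ≈ 61527725/5991491 = 10.2692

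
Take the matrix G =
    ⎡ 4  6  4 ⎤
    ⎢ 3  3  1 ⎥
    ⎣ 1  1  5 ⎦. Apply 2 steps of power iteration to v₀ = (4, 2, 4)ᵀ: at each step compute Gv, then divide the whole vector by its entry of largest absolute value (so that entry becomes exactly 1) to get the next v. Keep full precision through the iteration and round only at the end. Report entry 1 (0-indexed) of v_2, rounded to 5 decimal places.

0.54369

Gv0 = (44.000000, 22.000000, 26.000000); divide by 44.000000 → v1 = (1.000000, 0.500000, 0.590909)
Gv1 = (9.363636, 5.090909, 4.454545); divide by 9.363636 → v2 = (1.000000, 0.543689, 0.475728)
Requested entry of v2: 224/412 = 0.54369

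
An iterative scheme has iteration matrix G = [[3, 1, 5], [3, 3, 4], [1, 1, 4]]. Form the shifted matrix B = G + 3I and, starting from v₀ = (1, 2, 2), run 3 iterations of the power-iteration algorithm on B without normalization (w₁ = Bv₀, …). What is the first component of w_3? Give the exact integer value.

B = G + 3I has rows (6, 1, 5); (3, 6, 4); (1, 1, 7)
w1 = Bv₀ = (6·1 + 1·2 + 5·2; 3·1 + 6·2 + 4·2; 1·1 + 1·2 + 7·2) = (18, 23, 17)
w2 = Bw1 = (6·18 + 1·23 + 5·17; 3·18 + 6·23 + 4·17; 1·18 + 1·23 + 7·17) = (216, 260, 160)
w3 = Bw2 = (2356, 2848, 1596)
Requested component of w3: 2356

2356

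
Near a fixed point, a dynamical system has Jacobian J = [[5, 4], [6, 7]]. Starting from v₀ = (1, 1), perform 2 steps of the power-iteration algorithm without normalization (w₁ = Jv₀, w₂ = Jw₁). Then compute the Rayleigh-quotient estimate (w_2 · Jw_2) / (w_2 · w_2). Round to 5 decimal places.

λ ≈ 11.00315

w1 = Jv₀ = (5·1 + 4·1; 6·1 + 7·1) = (9, 13)
w2 = Jw1 = (5·9 + 4·13; 6·9 + 7·13) = (97, 145)
Jw2 = (1065, 1597)
w2·Jw2 = 97·1065 + 145·1597 = 334870; w2·w2 = 97·97 + 145·145 = 30434
λ ≈ 334870/30434 = 11.00315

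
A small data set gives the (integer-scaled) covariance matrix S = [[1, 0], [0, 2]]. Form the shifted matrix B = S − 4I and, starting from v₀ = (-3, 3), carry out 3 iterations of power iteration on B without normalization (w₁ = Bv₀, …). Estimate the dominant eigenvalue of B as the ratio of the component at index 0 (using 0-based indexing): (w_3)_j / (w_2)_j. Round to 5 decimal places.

B = S − 4I has rows (-3, 0); (0, -2)
w1 = Bv₀ = ((-3)·(-3) + 0·3; 0·(-3) + (-2)·3) = (9, -6)
w2 = Bw1 = ((-3)·9 + 0·(-6); 0·9 + (-2)·(-6)) = (-27, 12)
w3 = Bw2 = (81, -24)
Ratio: 81/-27 = -3.00000

-3.00000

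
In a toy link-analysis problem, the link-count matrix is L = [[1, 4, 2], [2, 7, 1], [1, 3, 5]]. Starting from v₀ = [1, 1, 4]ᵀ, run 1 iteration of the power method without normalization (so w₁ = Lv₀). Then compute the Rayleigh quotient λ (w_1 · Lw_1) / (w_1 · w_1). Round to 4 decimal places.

λ ≈ 8.1291

w1 = Lv₀ = (1·1 + 4·1 + 2·4; 2·1 + 7·1 + 1·4; 1·1 + 3·1 + 5·4) = (13, 13, 24)
Lw1 = (113, 141, 172)
w1·Lw1 = 13·113 + 13·141 + 24·172 = 7430; w1·w1 = 13·13 + 13·13 + 24·24 = 914
λ ≈ 7430/914 = 8.1291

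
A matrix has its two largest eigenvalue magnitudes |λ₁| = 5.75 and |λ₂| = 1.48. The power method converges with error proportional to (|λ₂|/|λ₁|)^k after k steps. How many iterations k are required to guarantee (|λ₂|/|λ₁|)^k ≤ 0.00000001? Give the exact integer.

|λ₂/λ₁| = 1.48/5.75 = 0.25739
Need k ≥ ln(0.00000001) / ln(0.25739) = -18.4207 / -1.3572 ≈ 13.573
Smallest integer k satisfying the bound: 14

14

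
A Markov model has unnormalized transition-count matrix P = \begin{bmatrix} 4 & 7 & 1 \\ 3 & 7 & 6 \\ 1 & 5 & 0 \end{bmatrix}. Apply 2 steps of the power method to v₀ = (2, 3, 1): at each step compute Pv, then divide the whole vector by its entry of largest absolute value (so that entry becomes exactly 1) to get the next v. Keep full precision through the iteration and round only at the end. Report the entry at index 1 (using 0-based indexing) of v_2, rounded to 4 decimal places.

Pv0 = (30.00000, 33.00000, 17.00000); divide by 33.00000 → v1 = (0.90909, 1.00000, 0.51515)
Pv1 = (11.15152, 12.81818, 5.90909); divide by 12.81818 → v2 = (0.86998, 1.00000, 0.46099)
Requested entry of v2: 423/423 = 1.0000

1.0000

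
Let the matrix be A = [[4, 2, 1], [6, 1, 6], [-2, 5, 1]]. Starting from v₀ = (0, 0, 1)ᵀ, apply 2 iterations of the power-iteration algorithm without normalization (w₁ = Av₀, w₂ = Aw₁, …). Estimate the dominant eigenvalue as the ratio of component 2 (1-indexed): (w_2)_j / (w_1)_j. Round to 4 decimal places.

w1 = Av₀ = (1, 6, 1)
w2 = Aw1 = (17, 18, 29)
Ratio at component: 18 / 6 = 3.0000

3.0000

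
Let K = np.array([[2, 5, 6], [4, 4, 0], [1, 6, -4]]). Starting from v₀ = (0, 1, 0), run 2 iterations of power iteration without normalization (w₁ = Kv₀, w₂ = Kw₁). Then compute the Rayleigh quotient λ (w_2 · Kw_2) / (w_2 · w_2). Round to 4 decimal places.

λ ≈ 6.7941

w1 = Kv₀ = (2·0 + 5·1 + 6·0; 4·0 + 4·1 + 0·0; 1·0 + 6·1 + (-4)·0) = (5, 4, 6)
w2 = Kw1 = (2·5 + 5·4 + 6·6; 4·5 + 4·4 + 0·6; 1·5 + 6·4 + (-4)·6) = (66, 36, 5)
Kw2 = (342, 408, 262)
w2·Kw2 = 66·342 + 36·408 + 5·262 = 38570; w2·w2 = 66·66 + 36·36 + 5·5 = 5677
λ ≈ 38570/5677 = 6.7941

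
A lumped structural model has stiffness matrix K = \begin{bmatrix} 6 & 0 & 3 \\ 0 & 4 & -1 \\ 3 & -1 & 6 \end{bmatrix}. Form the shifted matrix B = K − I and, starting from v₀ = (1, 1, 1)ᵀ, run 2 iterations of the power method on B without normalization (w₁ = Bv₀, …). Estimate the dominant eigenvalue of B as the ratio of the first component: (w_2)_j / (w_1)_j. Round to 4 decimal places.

B = K − I has rows (5, 0, 3); (0, 3, -1); (3, -1, 5)
w1 = Bv₀ = (5·1 + 0·1 + 3·1; 0·1 + 3·1 + (-1)·1; 3·1 + (-1)·1 + 5·1) = (8, 2, 7)
w2 = Bw1 = (5·8 + 0·2 + 3·7; 0·8 + 3·2 + (-1)·7; 3·8 + (-1)·2 + 5·7) = (61, -1, 57)
Ratio: 61/8 = 7.6250

μ ≈ 7.6250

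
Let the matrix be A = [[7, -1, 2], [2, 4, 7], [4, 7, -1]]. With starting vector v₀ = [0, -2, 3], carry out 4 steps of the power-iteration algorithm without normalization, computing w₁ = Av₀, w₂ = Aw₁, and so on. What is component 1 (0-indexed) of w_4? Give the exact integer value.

w1 = Av₀ = (8, 13, -17)
w2 = Aw1 = (9, -51, 140)
w3 = Aw2 = (394, 794, -461)
w4 = Aw3 = (1042, 737, 7595)
The requested component of w4 is 737.

737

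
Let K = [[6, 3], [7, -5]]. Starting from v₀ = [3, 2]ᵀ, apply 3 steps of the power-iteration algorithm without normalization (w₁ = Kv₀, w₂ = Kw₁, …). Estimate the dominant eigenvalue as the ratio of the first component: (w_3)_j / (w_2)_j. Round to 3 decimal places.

7.915

w1 = Kv₀ = (6·3 + 3·2; 7·3 + (-5)·2) = (24, 11)
w2 = Kw1 = (6·24 + 3·11; 7·24 + (-5)·11) = (177, 113)
w3 = Kw2 = (1401, 674)
Ratio at component: 1401 / 177 = 7.915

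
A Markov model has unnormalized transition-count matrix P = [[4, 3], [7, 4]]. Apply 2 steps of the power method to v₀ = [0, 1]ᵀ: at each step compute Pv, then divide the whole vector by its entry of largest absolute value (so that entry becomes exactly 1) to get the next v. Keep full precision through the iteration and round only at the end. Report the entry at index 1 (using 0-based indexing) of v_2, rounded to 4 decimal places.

1.0000

Pv0 = (3.00000, 4.00000); divide by 4.00000 → v1 = (0.75000, 1.00000)
Pv1 = (6.00000, 9.25000); divide by 9.25000 → v2 = (0.64865, 1.00000)
Requested entry of v2: 37/37 = 1.0000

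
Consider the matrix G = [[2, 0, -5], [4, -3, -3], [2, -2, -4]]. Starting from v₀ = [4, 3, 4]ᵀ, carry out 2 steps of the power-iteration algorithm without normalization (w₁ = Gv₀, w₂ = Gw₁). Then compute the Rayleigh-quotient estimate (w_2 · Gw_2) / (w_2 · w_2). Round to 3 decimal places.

w1 = Gv₀ = (2·4 + 0·3 + (-5)·4; 4·4 + (-3)·3 + (-3)·4; 2·4 + (-2)·3 + (-4)·4) = (-12, -5, -14)
w2 = Gw1 = (2·(-12) + 0·(-5) + (-5)·(-14); 4·(-12) + (-3)·(-5) + (-3)·(-14); 2·(-12) + (-2)·(-5) + (-4)·(-14)) = (46, 9, 42)
Gw2 = (-118, 31, -94)
w2·Gw2 = 46·(-118) + 9·31 + 42·(-94) = -9097; w2·w2 = 46·46 + 9·9 + 42·42 = 3961
λ ≈ -9097/3961 = -2.297

λ ≈ -2.297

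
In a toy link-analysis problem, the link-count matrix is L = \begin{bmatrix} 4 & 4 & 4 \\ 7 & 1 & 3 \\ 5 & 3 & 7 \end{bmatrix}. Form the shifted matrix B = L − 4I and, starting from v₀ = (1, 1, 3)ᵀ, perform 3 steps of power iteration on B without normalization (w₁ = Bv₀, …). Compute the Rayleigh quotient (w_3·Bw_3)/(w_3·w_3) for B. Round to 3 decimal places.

B = L − 4I has rows (0, 4, 4); (7, -3, 3); (5, 3, 3)
w1 = Bv₀ = (0·1 + 4·1 + 4·3; 7·1 + (-3)·1 + 3·3; 5·1 + 3·1 + 3·3) = (16, 13, 17)
w2 = Bw1 = (0·16 + 4·13 + 4·17; 7·16 + (-3)·13 + 3·17; 5·16 + 3·13 + 3·17) = (120, 124, 170)
w3 = Bw2 = (1176, 978, 1482)
Bw3 = (9840, 9744, 13260)
w3·Bw3 = 40752792; w3·w3 = 4535784; μ ≈ 40752792/4535784 = 8.985

8.985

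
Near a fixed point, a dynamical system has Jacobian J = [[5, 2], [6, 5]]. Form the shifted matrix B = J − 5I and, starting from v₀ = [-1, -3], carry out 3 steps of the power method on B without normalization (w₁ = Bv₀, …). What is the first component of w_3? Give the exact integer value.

B = J − 5I has rows (0, 2); (6, 0)
w1 = Bv₀ = (-6, -6)
w2 = Bw1 = (-12, -36)
w3 = Bw2 = (-72, -72)
Requested component of w3: -72

-72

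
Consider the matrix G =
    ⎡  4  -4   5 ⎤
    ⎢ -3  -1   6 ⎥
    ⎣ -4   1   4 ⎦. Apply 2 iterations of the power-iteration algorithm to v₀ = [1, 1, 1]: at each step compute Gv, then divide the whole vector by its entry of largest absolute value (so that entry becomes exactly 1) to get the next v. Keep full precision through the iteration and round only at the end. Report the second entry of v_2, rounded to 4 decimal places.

Gv0 = (5.00000, 2.00000, 1.00000); divide by 5.00000 → v1 = (1.00000, 0.40000, 0.20000)
Gv1 = (3.40000, -2.20000, -2.80000); divide by 3.40000 → v2 = (1.00000, -0.64706, -0.82353)
Requested entry of v2: -11/17 = -0.6471

-0.6471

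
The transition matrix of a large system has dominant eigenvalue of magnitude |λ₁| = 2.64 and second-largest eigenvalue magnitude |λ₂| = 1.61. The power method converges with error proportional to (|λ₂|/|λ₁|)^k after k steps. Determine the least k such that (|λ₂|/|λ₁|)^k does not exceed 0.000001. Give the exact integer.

28

|λ₂/λ₁| = 1.61/2.64 = 0.60985
Need k ≥ ln(0.000001) / ln(0.60985) = -13.8155 / -0.4945 ≈ 27.936
Smallest integer k satisfying the bound: 28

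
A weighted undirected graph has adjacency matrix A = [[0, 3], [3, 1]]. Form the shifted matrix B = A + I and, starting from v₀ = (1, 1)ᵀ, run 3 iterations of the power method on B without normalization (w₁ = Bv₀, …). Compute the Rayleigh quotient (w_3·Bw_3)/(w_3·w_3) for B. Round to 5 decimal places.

μ ≈ 4.54132

B = A + I has rows (1, 3); (3, 2)
w1 = Bv₀ = (1·1 + 3·1; 3·1 + 2·1) = (4, 5)
w2 = Bw1 = (1·4 + 3·5; 3·4 + 2·5) = (19, 22)
w3 = Bw2 = (85, 101)
Bw3 = (388, 457)
w3·Bw3 = 79137; w3·w3 = 17426; μ ≈ 79137/17426 = 4.54132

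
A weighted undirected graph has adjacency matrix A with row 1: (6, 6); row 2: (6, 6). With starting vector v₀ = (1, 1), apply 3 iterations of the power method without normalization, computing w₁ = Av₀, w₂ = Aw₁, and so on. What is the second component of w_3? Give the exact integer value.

1728

w1 = Av₀ = (6·1 + 6·1; 6·1 + 6·1) = (12, 12)
w2 = Aw1 = (6·12 + 6·12; 6·12 + 6·12) = (144, 144)
w3 = Aw2 = (1728, 1728)
The requested component of w3 is 1728.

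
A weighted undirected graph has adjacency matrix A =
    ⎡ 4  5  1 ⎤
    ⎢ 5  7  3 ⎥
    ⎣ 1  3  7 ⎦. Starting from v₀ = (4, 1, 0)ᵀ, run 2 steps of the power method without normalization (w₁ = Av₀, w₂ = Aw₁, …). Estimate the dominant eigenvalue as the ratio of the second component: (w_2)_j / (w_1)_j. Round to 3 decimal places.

w1 = Av₀ = (4·4 + 5·1 + 1·0; 5·4 + 7·1 + 3·0; 1·4 + 3·1 + 7·0) = (21, 27, 7)
w2 = Aw1 = (4·21 + 5·27 + 1·7; 5·21 + 7·27 + 3·7; 1·21 + 3·27 + 7·7) = (226, 315, 151)
Ratio at component: 315 / 27 = 11.667

λ ≈ 11.667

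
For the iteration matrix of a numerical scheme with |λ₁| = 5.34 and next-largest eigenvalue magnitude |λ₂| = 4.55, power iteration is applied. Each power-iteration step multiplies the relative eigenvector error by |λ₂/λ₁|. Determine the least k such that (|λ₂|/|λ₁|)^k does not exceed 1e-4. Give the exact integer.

|λ₂/λ₁| = 4.55/5.34 = 0.85206
Need k ≥ ln(1e-4) / ln(0.85206) = -9.2103 / -0.1601 ≈ 57.529
Smallest integer k satisfying the bound: 58

58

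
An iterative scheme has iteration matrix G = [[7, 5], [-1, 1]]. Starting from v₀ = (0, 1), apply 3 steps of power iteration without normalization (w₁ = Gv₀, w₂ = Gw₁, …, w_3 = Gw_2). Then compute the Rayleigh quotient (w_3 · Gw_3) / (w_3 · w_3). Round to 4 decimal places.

w1 = Gv₀ = (7·0 + 5·1; (-1)·0 + 1·1) = (5, 1)
w2 = Gw1 = (7·5 + 5·1; (-1)·5 + 1·1) = (40, -4)
w3 = Gw2 = (260, -44)
Gw3 = (1600, -304)
w3·Gw3 = 260·1600 + (-44)·(-304) = 429376; w3·w3 = 260·260 + (-44)·(-44) = 69536
λ ≈ 429376/69536 = 6.1749

6.1749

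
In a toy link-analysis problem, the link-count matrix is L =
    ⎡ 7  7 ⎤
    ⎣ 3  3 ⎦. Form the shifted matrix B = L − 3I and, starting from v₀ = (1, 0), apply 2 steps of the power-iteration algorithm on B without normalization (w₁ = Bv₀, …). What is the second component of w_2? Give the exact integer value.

12

B = L − 3I has rows (4, 7); (3, 0)
w1 = Bv₀ = (4·1 + 7·0; 3·1 + 0·0) = (4, 3)
w2 = Bw1 = (4·4 + 7·3; 3·4 + 0·3) = (37, 12)
Requested component of w2: 12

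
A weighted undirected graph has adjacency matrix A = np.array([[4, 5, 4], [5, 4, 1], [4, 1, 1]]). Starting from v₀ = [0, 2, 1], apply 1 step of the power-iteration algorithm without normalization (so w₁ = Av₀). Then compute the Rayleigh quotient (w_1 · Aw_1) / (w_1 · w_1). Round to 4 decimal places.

9.6748

w1 = Av₀ = (14, 9, 3)
Aw1 = (113, 109, 68)
w1·Aw1 = 14·113 + 9·109 + 3·68 = 2767; w1·w1 = 14·14 + 9·9 + 3·3 = 286
λ ≈ 2767/286 = 9.6748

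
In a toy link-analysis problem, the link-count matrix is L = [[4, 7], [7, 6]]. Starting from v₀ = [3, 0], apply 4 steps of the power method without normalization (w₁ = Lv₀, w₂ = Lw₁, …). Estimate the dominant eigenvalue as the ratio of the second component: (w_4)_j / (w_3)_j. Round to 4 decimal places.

w1 = Lv₀ = (12, 21)
w2 = Lw1 = (195, 210)
w3 = Lw2 = (2250, 2625)
w4 = Lw3 = (27375, 31500)
Ratio at component: 31500 / 2625 = 12.0000

12.0000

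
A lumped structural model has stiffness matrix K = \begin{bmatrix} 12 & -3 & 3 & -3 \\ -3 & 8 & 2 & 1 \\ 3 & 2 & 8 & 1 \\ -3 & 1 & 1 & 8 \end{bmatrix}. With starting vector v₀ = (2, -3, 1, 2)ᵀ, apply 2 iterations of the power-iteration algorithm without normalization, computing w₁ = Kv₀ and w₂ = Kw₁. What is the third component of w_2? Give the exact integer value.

126

w1 = Kv₀ = (30, -26, 10, 8)
w2 = Kw1 = (444, -270, 126, -42)
The requested component of w2 is 126.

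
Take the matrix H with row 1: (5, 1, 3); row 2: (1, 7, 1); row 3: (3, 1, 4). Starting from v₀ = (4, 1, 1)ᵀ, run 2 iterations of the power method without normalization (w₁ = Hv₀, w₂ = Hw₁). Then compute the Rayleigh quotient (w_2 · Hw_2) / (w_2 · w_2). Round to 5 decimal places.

λ ≈ 8.58348

w1 = Hv₀ = (24, 12, 17)
w2 = Hw1 = (183, 125, 152)
Hw2 = (1496, 1210, 1282)
w2·Hw2 = 183·1496 + 125·1210 + 152·1282 = 619882; w2·w2 = 183·183 + 125·125 + 152·152 = 72218
λ ≈ 619882/72218 = 8.58348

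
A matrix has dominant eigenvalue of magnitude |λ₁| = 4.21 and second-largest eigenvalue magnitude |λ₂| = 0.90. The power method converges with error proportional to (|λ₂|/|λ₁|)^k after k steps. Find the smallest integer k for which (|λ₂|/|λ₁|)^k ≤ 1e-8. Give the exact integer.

|λ₂/λ₁| = 0.90/4.21 = 0.21378
Need k ≥ ln(1e-8) / ln(0.21378) = -18.4207 / -1.5428 ≈ 11.940
Smallest integer k satisfying the bound: 12

12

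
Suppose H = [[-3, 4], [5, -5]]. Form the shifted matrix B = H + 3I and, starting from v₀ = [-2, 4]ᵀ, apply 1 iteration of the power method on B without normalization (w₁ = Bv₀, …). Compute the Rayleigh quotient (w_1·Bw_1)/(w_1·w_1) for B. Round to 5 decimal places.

B = H + 3I has rows (0, 4); (5, -2)
w1 = Bv₀ = (0·(-2) + 4·4; 5·(-2) + (-2)·4) = (16, -18)
Bw1 = (-72, 116)
w1·Bw1 = -3240; w1·w1 = 580; μ ≈ -3240/580 = -5.58621

-5.58621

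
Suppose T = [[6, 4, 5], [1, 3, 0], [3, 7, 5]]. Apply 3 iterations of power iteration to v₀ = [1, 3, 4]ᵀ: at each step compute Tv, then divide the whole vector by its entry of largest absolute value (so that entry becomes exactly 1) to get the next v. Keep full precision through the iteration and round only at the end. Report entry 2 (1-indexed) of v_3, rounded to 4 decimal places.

Tv0 = (38.00000, 10.00000, 44.00000); divide by 44.00000 → v1 = (0.86364, 0.22727, 1.00000)
Tv1 = (11.09091, 1.54545, 9.18182); divide by 11.09091 → v2 = (1.00000, 0.13934, 0.82787)
Tv2 = (10.69672, 1.41803, 8.11475); divide by 10.69672 → v3 = (1.00000, 0.13257, 0.75862)
Requested entry of v3: 692/5220 = 0.1326

0.1326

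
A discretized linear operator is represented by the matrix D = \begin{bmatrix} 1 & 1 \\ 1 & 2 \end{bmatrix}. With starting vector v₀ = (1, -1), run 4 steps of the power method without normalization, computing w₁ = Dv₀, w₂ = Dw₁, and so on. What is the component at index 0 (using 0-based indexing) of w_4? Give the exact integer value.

-8

w1 = Dv₀ = (0, -1)
w2 = Dw1 = (-1, -2)
w3 = Dw2 = (-3, -5)
w4 = Dw3 = (-8, -13)
The requested component of w4 is -8.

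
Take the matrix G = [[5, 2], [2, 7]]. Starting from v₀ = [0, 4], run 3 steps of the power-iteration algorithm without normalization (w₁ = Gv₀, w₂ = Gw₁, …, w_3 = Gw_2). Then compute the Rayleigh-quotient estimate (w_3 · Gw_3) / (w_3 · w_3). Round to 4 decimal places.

w1 = Gv₀ = (5·0 + 2·4; 2·0 + 7·4) = (8, 28)
w2 = Gw1 = (5·8 + 2·28; 2·8 + 7·28) = (96, 212)
w3 = Gw2 = (904, 1676)
Gw3 = (7872, 13540)
w3·Gw3 = 904·7872 + 1676·13540 = 29809328; w3·w3 = 904·904 + 1676·1676 = 3626192
λ ≈ 29809328/3626192 = 8.2206

λ ≈ 8.2206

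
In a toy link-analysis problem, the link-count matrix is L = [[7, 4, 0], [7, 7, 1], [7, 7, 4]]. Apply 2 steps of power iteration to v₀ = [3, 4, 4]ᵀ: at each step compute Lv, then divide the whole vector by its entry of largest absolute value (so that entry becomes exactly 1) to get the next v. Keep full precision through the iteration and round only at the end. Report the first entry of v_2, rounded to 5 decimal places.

Lv0 = (37.000000, 53.000000, 65.000000); divide by 65.000000 → v1 = (0.569231, 0.815385, 1.000000)
Lv1 = (7.246154, 10.692308, 13.692308); divide by 13.692308 → v2 = (0.529213, 0.780899, 1.000000)
Requested entry of v2: 471/890 = 0.52921

0.52921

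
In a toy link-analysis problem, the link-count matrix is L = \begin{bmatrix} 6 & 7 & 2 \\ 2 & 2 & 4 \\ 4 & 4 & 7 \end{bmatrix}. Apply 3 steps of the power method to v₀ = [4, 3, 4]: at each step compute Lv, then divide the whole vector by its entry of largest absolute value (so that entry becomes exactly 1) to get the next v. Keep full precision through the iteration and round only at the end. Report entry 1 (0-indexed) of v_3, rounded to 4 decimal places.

0.5394

Lv0 = (53.00000, 30.00000, 56.00000); divide by 56.00000 → v1 = (0.94643, 0.53571, 1.00000)
Lv1 = (11.42857, 6.96429, 12.92857); divide by 12.92857 → v2 = (0.88398, 0.53867, 1.00000)
Lv2 = (11.07459, 6.84530, 12.69061); divide by 12.69061 → v3 = (0.87266, 0.53940, 1.00000)
Requested entry of v3: 4956/9188 = 0.5394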